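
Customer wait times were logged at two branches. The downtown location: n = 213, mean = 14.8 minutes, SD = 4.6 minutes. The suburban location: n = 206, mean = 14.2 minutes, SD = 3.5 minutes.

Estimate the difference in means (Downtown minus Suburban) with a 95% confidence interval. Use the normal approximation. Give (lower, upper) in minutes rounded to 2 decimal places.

SE₁ = s₁/√n₁ = 4.6/√213 = 0.3152; SE₂ = 3.5/√206 = 0.2439.
Independent samples, unequal variances: SE_diff = √(SE₁² + SE₂²) = √(0.09935104 + 0.05948721) = 0.3985.
z* = 1.960, so margin of error = 1.960 × 0.3985 = 0.7811.
Difference in means = 14.8 − 14.2 = 0.6000.
0.6000 ± 0.7811 → (-0.18, 1.38).

(-0.18, 1.38)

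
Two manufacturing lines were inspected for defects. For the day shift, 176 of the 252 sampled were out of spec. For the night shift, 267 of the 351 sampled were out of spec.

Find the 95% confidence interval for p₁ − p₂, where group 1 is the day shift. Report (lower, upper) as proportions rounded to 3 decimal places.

(-0.134, 0.010)

p̂₁ = 176/252 = 0.6984 and p̂₂ = 267/351 = 0.7607.
SE₁ = √(p̂₁(1−p̂₁)/n₁) = √(0.6984·0.3016/252) = 0.02891; SE₂ = √(0.7607·0.2393/351) = 0.02277.
Independent samples: SE of the difference = √(SE₁² + SE₂²) = √(0.0008357881 + 0.0005184729) = 0.03680.
z* for 95% confidence is 1.960, so the margin of error is 1.960 × 0.03680 = 0.07213.
Point estimate p̂₁ − p̂₂ = 0.6984 − 0.7607 = -0.0623.
-0.0623 ± 0.07213 → (-0.134, 0.010).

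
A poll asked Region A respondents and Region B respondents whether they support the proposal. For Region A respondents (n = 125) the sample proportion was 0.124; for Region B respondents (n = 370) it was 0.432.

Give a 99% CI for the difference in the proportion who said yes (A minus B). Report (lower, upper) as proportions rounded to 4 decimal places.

(-0.4088, -0.2072)

Each SE is √(p̂(1−p̂)/n): √(0.1240·0.8760/125) = 0.02948 and √(0.4320·0.5680/370) = 0.02575.
SE(p̂₁ − p̂₂) = √(SE₁² + SE₂²) = √(0.0008690704 + 0.0006630625) = 0.03914, since the two samples are independent.
At 99% confidence z* = 2.576; margin = 2.576 × 0.03914 = 0.10082.
The difference is 0.1240 − 0.4320 = -0.3080, so the interval is -0.3080 ± 0.10082 = (-0.4088, -0.2072).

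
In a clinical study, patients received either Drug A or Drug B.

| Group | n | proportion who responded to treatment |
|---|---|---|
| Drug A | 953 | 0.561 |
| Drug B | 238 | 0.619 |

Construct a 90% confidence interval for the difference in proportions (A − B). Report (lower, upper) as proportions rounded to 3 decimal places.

(-0.116, 0.000)

SE₁ = √(p̂₁(1−p̂₁)/n₁) = √(0.5610·0.4390/953) = 0.01608; SE₂ = √(0.6190·0.3810/238) = 0.03148.
Independent samples: SE of the difference = √(SE₁² + SE₂²) = √(0.0002585664 + 0.0009909904) = 0.03535.
z* for 90% confidence is 1.645, so the margin of error is 1.645 × 0.03535 = 0.05815.
Point estimate p̂₁ − p̂₂ = 0.5610 − 0.6190 = -0.0580.
-0.0580 ± 0.05815 → (-0.116, 0.000).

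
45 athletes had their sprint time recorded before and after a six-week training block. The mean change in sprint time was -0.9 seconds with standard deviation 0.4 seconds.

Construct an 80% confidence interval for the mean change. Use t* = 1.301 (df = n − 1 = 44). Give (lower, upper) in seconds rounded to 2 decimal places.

Paired design: SE = s_d/√n = 0.4/√45 = 0.0596.
t* = 1.301; margin of error = 1.301 × 0.0596 = 0.0775.
-0.9 ± 0.0775 → (-0.98, -0.82).

(-0.98, -0.82)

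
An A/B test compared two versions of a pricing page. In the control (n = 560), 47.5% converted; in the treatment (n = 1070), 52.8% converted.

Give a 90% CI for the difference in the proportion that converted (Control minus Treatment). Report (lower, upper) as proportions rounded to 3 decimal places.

The two standard errors are √(0.4750×0.5250/560) = 0.02110 and √(0.5280×0.4720/1070) = 0.01526.
Because the samples are independent, SE_diff = √(0.02110² + 0.01526²) = 0.02604.
Using z* = 1.645 for 90%, ME = 1.645 × 0.02604 = 0.04284.
p̂₁ − p̂₂ = -0.0530; interval -0.0530 ± 0.04284 gives (-0.096, -0.010).

(-0.096, -0.010)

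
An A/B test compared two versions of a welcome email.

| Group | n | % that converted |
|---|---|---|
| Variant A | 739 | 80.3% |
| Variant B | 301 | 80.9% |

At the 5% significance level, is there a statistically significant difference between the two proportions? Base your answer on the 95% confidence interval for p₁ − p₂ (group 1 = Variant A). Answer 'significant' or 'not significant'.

not significant

SE₁ = √(p̂₁(1−p̂₁)/n₁) = √(0.8030·0.1970/739) = 0.01463; SE₂ = √(0.8090·0.1910/301) = 0.02266.
Independent samples: SE of the difference = √(SE₁² + SE₂²) = √(0.0002140369 + 0.0005134756) = 0.02697.
z* for 95% confidence is 1.960, so the margin of error is 1.960 × 0.02697 = 0.05286.
Point estimate p̂₁ − p̂₂ = 0.8030 − 0.8090 = -0.0060.
-0.0060 ± 0.05286 → (-0.05886, 0.04686).
The interval (-0.05886, 0.04686) contains 0, so the difference is not significant.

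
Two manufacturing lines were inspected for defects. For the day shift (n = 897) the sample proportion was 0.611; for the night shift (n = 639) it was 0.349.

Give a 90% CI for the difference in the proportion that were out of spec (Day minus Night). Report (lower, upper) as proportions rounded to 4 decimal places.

(0.2210, 0.3030)

The two standard errors are √(0.6110×0.3890/897) = 0.01628 and √(0.3490×0.6510/639) = 0.01886.
Because the samples are independent, SE_diff = √(0.01628² + 0.01886²) = 0.02491.
Using z* = 1.645 for 90%, ME = 1.645 × 0.02491 = 0.04098.
p̂₁ − p̂₂ = 0.2620; interval 0.2620 ± 0.04098 gives (0.2210, 0.3030).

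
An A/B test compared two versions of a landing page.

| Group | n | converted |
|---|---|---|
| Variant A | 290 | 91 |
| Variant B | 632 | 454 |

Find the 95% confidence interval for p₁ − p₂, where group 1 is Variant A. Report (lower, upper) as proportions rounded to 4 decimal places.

(-0.4685, -0.3407)

Sample proportions: 91/290 = 0.3138, 454/632 = 0.7184.
Each SE is √(p̂(1−p̂)/n): √(0.3138·0.6862/290) = 0.02725 and √(0.7184·0.2816/632) = 0.01789.
SE(p̂₁ − p̂₂) = √(SE₁² + SE₂²) = √(0.0007425625 + 0.0003200521) = 0.03260, since the two samples are independent.
At 95% confidence z* = 1.960; margin = 1.960 × 0.03260 = 0.06390.
The difference is 0.3138 − 0.7184 = -0.4046, so the interval is -0.4046 ± 0.06390 = (-0.4685, -0.3407).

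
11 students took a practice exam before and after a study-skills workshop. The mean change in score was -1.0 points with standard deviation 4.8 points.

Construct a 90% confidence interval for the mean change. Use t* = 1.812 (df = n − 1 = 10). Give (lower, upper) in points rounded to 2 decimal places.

This is a matched-pairs design, so SE = s_d/√n = 4.8/√11 = 1.4473.
Margin = 1.812 × 1.4473 = 2.6225; the interval is -1.0 ± 2.6225 = (-3.62, 1.62).

(-3.62, 1.62)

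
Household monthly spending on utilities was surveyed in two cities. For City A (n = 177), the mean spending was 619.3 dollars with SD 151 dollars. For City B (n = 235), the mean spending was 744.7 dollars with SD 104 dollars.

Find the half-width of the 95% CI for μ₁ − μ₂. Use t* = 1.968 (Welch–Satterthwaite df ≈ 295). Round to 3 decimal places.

26.023

Per-group SEs: s₁/√n₁ = 151/√177 = 11.3499, s₂/√n₂ = 104/√235 = 6.7842.
Unpooled SE of the difference: √(128.82023001 + 46.02536964) = 13.2229.
Margin of error = t* · SE = 1.968 × 13.2229 = 26.0227.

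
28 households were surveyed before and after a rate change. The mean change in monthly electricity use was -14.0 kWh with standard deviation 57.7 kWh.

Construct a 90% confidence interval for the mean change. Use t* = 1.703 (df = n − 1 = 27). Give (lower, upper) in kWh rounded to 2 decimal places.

(-32.57, 4.57)

Paired design: SE = s_d/√n = 57.7/√28 = 10.9043.
t* = 1.703; margin of error = 1.703 × 10.9043 = 18.5700.
-14.0 ± 18.5700 → (-32.57, 4.57).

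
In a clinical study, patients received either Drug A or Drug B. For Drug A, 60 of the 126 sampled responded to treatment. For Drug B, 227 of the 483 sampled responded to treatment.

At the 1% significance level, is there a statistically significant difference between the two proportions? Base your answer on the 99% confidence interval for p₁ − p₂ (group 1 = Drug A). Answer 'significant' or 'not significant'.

not significant

p̂₁ = 60/126 = 0.4762 and p̂₂ = 227/483 = 0.4700.
SE₁ = √(p̂₁(1−p̂₁)/n₁) = √(0.4762·0.5238/126) = 0.04449; SE₂ = √(0.4700·0.5300/483) = 0.02271.
Independent samples: SE of the difference = √(SE₁² + SE₂²) = √(0.0019793601 + 0.0005157441) = 0.04995.
z* for 99% confidence is 2.576, so the margin of error is 2.576 × 0.04995 = 0.12867.
Point estimate p̂₁ − p̂₂ = 0.4762 − 0.4700 = 0.0062.
0.0062 ± 0.12867 → (-0.12247, 0.13487).
The interval (-0.12247, 0.13487) contains 0, so the difference is not significant.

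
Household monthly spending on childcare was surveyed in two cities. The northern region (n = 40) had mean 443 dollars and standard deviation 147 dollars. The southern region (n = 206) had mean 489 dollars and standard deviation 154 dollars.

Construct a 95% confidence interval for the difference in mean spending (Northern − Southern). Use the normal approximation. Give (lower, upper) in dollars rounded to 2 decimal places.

Per-group SEs: s₁/√n₁ = 147/√40 = 23.2427, s₂/√n₂ = 154/√206 = 10.7297.
Unpooled SE of the difference: √(540.22310329 + 115.12646209) = 25.5998.
Margin of error = z* · SE = 1.960 × 25.5998 = 50.1756.
x̄₁ − x̄₂ = 443 − 489 = -46.0000.
CI: -46.0000 ± 50.1756 = (-96.18, 4.18).

(-96.18, 4.18)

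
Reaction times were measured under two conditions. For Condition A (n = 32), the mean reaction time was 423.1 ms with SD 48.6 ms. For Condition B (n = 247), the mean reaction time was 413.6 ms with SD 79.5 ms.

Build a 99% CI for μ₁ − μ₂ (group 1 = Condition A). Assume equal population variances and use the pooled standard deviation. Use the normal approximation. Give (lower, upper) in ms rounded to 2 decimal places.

Pooled variance s_p² = [31·48.6² + 246·79.5²] / (32+247−2) = 5877.2645, so s_p = 76.6633.
SE_diff = s_p·√(1/n₁ + 1/n₂) = 76.6633·√(1/32 + 1/247) = 14.4034.
z* = 2.576; margin = 2.576 × 14.4034 = 37.1032.
Difference = 423.1 − 413.6 = 9.5000.
9.5000 ± 37.1032 → (-27.60, 46.60).

(-27.60, 46.60)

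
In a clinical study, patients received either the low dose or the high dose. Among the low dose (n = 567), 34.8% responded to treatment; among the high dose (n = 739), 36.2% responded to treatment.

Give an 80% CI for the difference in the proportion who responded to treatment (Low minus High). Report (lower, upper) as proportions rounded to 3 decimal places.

Each SE is √(p̂(1−p̂)/n): √(0.3480·0.6520/567) = 0.02000 and √(0.3620·0.6380/739) = 0.01768.
SE(p̂₁ − p̂₂) = √(SE₁² + SE₂²) = √(0.0004 + 0.0003125824) = 0.02669, since the two samples are independent.
At 80% confidence z* = 1.282; margin = 1.282 × 0.02669 = 0.03422.
The difference is 0.3480 − 0.3620 = -0.0140, so the interval is -0.0140 ± 0.03422 = (-0.048, 0.020).

(-0.048, 0.020)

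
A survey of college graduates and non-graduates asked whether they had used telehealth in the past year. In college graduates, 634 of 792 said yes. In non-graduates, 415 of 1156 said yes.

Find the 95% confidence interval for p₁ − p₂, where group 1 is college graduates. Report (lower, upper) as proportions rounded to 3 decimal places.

(0.402, 0.481)

Sample proportions: 634/792 = 0.8005, 415/1156 = 0.3590.
Each SE is √(p̂(1−p̂)/n): √(0.8005·0.1995/792) = 0.01420 and √(0.3590·0.6410/1156) = 0.01411.
SE(p̂₁ − p̂₂) = √(SE₁² + SE₂²) = √(0.00020164 + 0.0001990921) = 0.02002, since the two samples are independent.
At 95% confidence z* = 1.960; margin = 1.960 × 0.02002 = 0.03924.
The difference is 0.8005 − 0.3590 = 0.4415, so the interval is 0.4415 ± 0.03924 = (0.402, 0.481).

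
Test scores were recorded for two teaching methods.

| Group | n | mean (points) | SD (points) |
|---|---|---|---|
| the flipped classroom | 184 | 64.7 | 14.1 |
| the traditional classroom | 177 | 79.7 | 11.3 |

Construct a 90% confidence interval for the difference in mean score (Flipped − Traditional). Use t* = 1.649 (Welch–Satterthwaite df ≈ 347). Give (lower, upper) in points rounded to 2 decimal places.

(-17.21, -12.79)

Standard errors of each mean: 14.1/√184 = 1.0395 and 11.3/√177 = 0.8494.
SE(x̄₁ − x̄₂) = √(1.0395² + 0.8494²) = 1.3424 for independent samples with unequal variances.
With t* = 1.649, the margin is 1.649 × 1.3424 = 2.2136.
x̄₁ − x̄₂ = 64.7 − 79.7 = -15.0000; the interval is -15.0000 ± 2.2136 = (-17.21, -12.79).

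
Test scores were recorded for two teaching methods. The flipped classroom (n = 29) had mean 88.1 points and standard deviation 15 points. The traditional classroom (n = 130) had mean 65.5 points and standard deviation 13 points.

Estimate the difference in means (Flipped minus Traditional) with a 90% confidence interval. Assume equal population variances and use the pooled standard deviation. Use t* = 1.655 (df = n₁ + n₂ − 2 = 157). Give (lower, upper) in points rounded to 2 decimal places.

s_p = √[((n₁−1)s₁² + (n₂−1)s₂²)/(n₁+n₂−2)] = √[(28·15² + 129·13²)/157] = 13.3786.
SE = 13.3786·√(1/29 + 1/130) = 2.7475.
With t* = 1.655, margin = 1.655 × 2.7475 = 4.5471.
x̄₁ − x̄₂ = 88.1 − 65.5 = 22.6000; interval 22.6000 ± 4.5471 = (18.05, 27.15).

(18.05, 27.15)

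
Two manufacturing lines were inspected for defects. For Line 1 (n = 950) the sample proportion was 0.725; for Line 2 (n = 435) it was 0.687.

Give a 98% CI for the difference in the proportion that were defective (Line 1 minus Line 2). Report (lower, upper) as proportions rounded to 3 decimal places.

(-0.024, 0.100)

SE₁ = √(p̂₁(1−p̂₁)/n₁) = √(0.7250·0.2750/950) = 0.01449; SE₂ = √(0.6870·0.3130/435) = 0.02223.
Independent samples: SE of the difference = √(SE₁² + SE₂²) = √(0.0002099601 + 0.0004941729) = 0.02654.
z* for 98% confidence is 2.326, so the margin of error is 2.326 × 0.02654 = 0.06173.
Point estimate p̂₁ − p̂₂ = 0.7250 − 0.6870 = 0.0380.
0.0380 ± 0.06173 → (-0.024, 0.100).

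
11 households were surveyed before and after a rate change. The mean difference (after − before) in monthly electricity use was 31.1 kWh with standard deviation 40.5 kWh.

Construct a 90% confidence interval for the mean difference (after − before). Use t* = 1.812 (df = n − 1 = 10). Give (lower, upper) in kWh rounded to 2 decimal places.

Paired design: SE = s_d/√n = 40.5/√11 = 12.2112.
t* = 1.812; margin of error = 1.812 × 12.2112 = 22.1267.
31.1 ± 22.1267 → (8.97, 53.23).

(8.97, 53.23)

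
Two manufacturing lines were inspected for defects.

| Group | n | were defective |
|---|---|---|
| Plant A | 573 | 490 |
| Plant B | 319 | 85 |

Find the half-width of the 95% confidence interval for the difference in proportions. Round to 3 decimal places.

p̂₁ = 490/573 = 0.8551 and p̂₂ = 85/319 = 0.2665.
SE₁ = √(p̂₁(1−p̂₁)/n₁) = √(0.8551·0.1449/573) = 0.01471; SE₂ = √(0.2665·0.7335/319) = 0.02475.
Independent samples: SE of the difference = √(SE₁² + SE₂²) = √(0.0002163841 + 0.0006125625) = 0.02879.
z* for 95% confidence is 1.960, so the margin of error is 1.960 × 0.02879 = 0.05643.

0.056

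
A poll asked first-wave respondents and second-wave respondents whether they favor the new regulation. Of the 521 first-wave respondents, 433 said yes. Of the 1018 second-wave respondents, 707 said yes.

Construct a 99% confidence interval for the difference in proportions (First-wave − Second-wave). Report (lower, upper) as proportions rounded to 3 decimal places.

(0.080, 0.193)

p̂₁ = 433/521 = 0.8311 and p̂₂ = 707/1018 = 0.6945.
SE₁ = √(p̂₁(1−p̂₁)/n₁) = √(0.8311·0.1689/521) = 0.01641; SE₂ = √(0.6945·0.3055/1018) = 0.01444.
Independent samples: SE of the difference = √(SE₁² + SE₂²) = √(0.0002692881 + 0.0002085136) = 0.02186.
z* for 99% confidence is 2.576, so the margin of error is 2.576 × 0.02186 = 0.05631.
Point estimate p̂₁ − p̂₂ = 0.8311 − 0.6945 = 0.1366.
0.1366 ± 0.05631 → (0.080, 0.193).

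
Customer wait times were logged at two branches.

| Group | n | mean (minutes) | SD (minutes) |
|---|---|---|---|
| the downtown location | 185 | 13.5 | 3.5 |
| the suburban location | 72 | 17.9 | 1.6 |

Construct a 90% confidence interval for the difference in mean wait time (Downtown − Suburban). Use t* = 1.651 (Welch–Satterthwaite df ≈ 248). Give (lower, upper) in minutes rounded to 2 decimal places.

Standard errors of each mean: 3.5/√185 = 0.2573 and 1.6/√72 = 0.1886.
SE(x̄₁ − x̄₂) = √(0.2573² + 0.1886²) = 0.3190 for independent samples with unequal variances.
With t* = 1.651, the margin is 1.651 × 0.3190 = 0.5267.
x̄₁ − x̄₂ = 13.5 − 17.9 = -4.4000; the interval is -4.4000 ± 0.5267 = (-4.93, -3.87).

(-4.93, -3.87)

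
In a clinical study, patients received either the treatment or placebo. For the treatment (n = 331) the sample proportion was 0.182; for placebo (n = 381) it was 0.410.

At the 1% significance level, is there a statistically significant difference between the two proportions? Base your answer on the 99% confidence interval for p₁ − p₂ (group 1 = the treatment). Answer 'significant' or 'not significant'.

significant

SE₁ = √(p̂₁(1−p̂₁)/n₁) = √(0.1820·0.8180/331) = 0.02121; SE₂ = √(0.4100·0.5900/381) = 0.02520.
Independent samples: SE of the difference = √(SE₁² + SE₂²) = √(0.0004498641 + 0.00063504) = 0.03294.
z* for 99% confidence is 2.576, so the margin of error is 2.576 × 0.03294 = 0.08485.
Point estimate p̂₁ − p̂₂ = 0.1820 − 0.4100 = -0.2280.
-0.2280 ± 0.08485 → (-0.31285, -0.14315).
The interval (-0.31285, -0.14315) does not contain 0, so the difference is significant.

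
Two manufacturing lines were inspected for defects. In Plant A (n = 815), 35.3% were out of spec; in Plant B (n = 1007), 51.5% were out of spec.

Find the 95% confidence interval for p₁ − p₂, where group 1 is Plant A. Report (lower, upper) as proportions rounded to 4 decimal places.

The two standard errors are √(0.3530×0.6470/815) = 0.01674 and √(0.5150×0.4850/1007) = 0.01575.
Because the samples are independent, SE_diff = √(0.01674² + 0.01575²) = 0.02298.
Using z* = 1.960 for 95%, ME = 1.960 × 0.02298 = 0.04504.
p̂₁ − p̂₂ = -0.1620; interval -0.1620 ± 0.04504 gives (-0.2070, -0.1170).

(-0.2070, -0.1170)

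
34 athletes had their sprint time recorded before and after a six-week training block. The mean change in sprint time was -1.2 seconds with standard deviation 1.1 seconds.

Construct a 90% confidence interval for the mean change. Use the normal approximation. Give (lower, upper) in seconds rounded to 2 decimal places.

(-1.51, -0.89)

This is a matched-pairs design, so SE = s_d/√n = 1.1/√34 = 0.1886.
Margin = 1.645 × 0.1886 = 0.3102; the interval is -1.2 ± 0.3102 = (-1.51, -0.89).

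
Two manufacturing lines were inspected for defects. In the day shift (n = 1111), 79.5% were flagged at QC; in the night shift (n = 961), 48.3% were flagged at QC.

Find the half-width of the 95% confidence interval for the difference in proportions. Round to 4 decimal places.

0.0395

The two standard errors are √(0.7950×0.2050/1111) = 0.01211 and √(0.4830×0.5170/961) = 0.01612.
Because the samples are independent, SE_diff = √(0.01211² + 0.01612²) = 0.02016.
Using z* = 1.960 for 95%, ME = 1.960 × 0.02016 = 0.03951.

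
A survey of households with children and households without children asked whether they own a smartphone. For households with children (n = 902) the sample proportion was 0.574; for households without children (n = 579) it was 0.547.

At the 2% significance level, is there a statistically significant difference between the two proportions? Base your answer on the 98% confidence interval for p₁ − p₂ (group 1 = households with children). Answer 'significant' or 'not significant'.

not significant

Each SE is √(p̂(1−p̂)/n): √(0.5740·0.4260/902) = 0.01646 and √(0.5470·0.4530/579) = 0.02069.
SE(p̂₁ − p̂₂) = √(SE₁² + SE₂²) = √(0.0002709316 + 0.0004280761) = 0.02644, since the two samples are independent.
At 98% confidence z* = 2.326; margin = 2.326 × 0.02644 = 0.06150.
The difference is 0.5740 − 0.5470 = 0.0270, so the interval is 0.0270 ± 0.06150 = (-0.03450, 0.08850).
The interval (-0.03450, 0.08850) contains 0, so the difference is not significant.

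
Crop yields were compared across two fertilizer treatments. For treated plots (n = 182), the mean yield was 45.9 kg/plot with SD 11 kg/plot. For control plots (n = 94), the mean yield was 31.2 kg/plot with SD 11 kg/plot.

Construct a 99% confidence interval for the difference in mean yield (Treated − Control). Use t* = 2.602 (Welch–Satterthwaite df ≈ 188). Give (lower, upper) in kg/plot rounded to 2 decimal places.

(11.06, 18.34)

Standard errors of each mean: 11/√182 = 0.8154 and 11/√94 = 1.1346.
SE(x̄₁ − x̄₂) = √(0.8154² + 1.1346²) = 1.3972 for independent samples with unequal variances.
With t* = 2.602, the margin is 2.602 × 1.3972 = 3.6355.
x̄₁ − x̄₂ = 45.9 − 31.2 = 14.7000; the interval is 14.7000 ± 3.6355 = (11.06, 18.34).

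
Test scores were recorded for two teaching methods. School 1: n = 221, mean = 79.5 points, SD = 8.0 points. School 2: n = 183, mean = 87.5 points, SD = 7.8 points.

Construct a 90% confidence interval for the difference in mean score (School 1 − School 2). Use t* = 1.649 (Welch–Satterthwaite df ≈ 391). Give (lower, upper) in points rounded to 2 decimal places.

Per-group SEs: s₁/√n₁ = 8.0/√221 = 0.5381, s₂/√n₂ = 7.8/√183 = 0.5766.
Unpooled SE of the difference: √(0.28955161 + 0.33246756) = 0.7887.
Margin of error = t* · SE = 1.649 × 0.7887 = 1.3006.
x̄₁ − x̄₂ = 79.5 − 87.5 = -8.0000.
CI: -8.0000 ± 1.3006 = (-9.30, -6.70).

(-9.30, -6.70)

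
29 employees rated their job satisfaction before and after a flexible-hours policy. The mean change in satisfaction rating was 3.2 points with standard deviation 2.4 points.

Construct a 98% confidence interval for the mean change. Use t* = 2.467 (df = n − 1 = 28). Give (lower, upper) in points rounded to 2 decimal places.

This is a matched-pairs design, so SE = s_d/√n = 2.4/√29 = 0.4457.
Margin = 2.467 × 0.4457 = 1.0995; the interval is 3.2 ± 1.0995 = (2.10, 4.30).

(2.10, 4.30)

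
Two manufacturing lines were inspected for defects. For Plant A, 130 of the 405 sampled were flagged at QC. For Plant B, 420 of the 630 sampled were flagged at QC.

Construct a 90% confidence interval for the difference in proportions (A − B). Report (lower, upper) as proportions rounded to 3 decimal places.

First, p̂₁ = 130/405 = 0.3210; p̂₂ = 420/630 = 0.6667.
The two standard errors are √(0.3210×0.6790/405) = 0.02320 and √(0.6667×0.3333/630) = 0.01878.
Because the samples are independent, SE_diff = √(0.02320² + 0.01878²) = 0.02985.
Using z* = 1.645 for 90%, ME = 1.645 × 0.02985 = 0.04910.
p̂₁ − p̂₂ = -0.3457; interval -0.3457 ± 0.04910 gives (-0.395, -0.297).

(-0.395, -0.297)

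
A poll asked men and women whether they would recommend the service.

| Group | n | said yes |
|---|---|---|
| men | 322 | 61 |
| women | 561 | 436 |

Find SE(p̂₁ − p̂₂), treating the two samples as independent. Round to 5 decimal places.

p̂₁ = 61/322 = 0.1894 and p̂₂ = 436/561 = 0.7772.
SE₁ = √(p̂₁(1−p̂₁)/n₁) = √(0.1894·0.8106/322) = 0.02184; SE₂ = √(0.7772·0.2228/561) = 0.01757.
Independent samples: SE of the difference = √(SE₁² + SE₂²) = √(0.0004769856 + 0.0003087049) = 0.02803.

0.02803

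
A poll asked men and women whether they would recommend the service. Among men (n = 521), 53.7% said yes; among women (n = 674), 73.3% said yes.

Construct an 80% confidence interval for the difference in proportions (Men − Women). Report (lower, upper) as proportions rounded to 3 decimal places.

(-0.232, -0.160)

Each SE is √(p̂(1−p̂)/n): √(0.5370·0.4630/521) = 0.02185 and √(0.7330·0.2670/674) = 0.01704.
SE(p̂₁ − p̂₂) = √(SE₁² + SE₂²) = √(0.0004774225 + 0.0002903616) = 0.02771, since the two samples are independent.
At 80% confidence z* = 1.282; margin = 1.282 × 0.02771 = 0.03552.
The difference is 0.5370 − 0.7330 = -0.1960, so the interval is -0.1960 ± 0.03552 = (-0.232, -0.160).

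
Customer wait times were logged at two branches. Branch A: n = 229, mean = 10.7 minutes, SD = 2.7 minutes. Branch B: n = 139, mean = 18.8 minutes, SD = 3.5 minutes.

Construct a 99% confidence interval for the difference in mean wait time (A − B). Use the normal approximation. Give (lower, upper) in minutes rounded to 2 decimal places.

Standard errors of each mean: 2.7/√229 = 0.1784 and 3.5/√139 = 0.2969.
SE(x̄₁ − x̄₂) = √(0.1784² + 0.2969²) = 0.3464 for independent samples with unequal variances.
With z* = 2.576, the margin is 2.576 × 0.3464 = 0.8923.
x̄₁ − x̄₂ = 10.7 − 18.8 = -8.1000; the interval is -8.1000 ± 0.8923 = (-8.99, -7.21).

(-8.99, -7.21)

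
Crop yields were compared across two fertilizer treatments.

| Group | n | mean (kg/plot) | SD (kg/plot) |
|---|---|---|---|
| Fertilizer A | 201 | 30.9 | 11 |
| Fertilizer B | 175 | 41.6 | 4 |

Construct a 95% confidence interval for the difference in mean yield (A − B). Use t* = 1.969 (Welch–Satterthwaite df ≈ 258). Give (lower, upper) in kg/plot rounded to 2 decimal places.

(-12.34, -9.06)

SE₁ = s₁/√n₁ = 11/√201 = 0.7759; SE₂ = 4/√175 = 0.3024.
Independent samples, unequal variances: SE_diff = √(SE₁² + SE₂²) = √(0.60202081 + 0.09144576) = 0.8327.
t* = 1.969, so margin of error = 1.969 × 0.8327 = 1.6396.
Difference in means = 30.9 − 41.6 = -10.7000.
-10.7000 ± 1.6396 → (-12.34, -9.06).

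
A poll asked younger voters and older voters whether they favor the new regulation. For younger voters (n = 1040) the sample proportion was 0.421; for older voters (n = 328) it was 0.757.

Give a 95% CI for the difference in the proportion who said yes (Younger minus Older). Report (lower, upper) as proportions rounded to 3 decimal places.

The two standard errors are √(0.4210×0.5790/1040) = 0.01531 and √(0.7570×0.2430/328) = 0.02368.
Because the samples are independent, SE_diff = √(0.01531² + 0.02368²) = 0.02820.
Using z* = 1.960 for 95%, ME = 1.960 × 0.02820 = 0.05527.
p̂₁ − p̂₂ = -0.3360; interval -0.3360 ± 0.05527 gives (-0.391, -0.281).

(-0.391, -0.281)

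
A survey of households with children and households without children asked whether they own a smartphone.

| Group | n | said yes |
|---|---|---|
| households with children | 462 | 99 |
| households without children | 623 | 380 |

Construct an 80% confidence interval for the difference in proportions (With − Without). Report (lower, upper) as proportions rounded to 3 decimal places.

First, p̂₁ = 99/462 = 0.2143; p̂₂ = 380/623 = 0.6100.
The two standard errors are √(0.2143×0.7857/462) = 0.01909 and √(0.6100×0.3900/623) = 0.01954.
Because the samples are independent, SE_diff = √(0.01909² + 0.01954²) = 0.02732.
Using z* = 1.282 for 80%, ME = 1.282 × 0.02732 = 0.03502.
p̂₁ − p̂₂ = -0.3957; interval -0.3957 ± 0.03502 gives (-0.431, -0.361).

(-0.431, -0.361)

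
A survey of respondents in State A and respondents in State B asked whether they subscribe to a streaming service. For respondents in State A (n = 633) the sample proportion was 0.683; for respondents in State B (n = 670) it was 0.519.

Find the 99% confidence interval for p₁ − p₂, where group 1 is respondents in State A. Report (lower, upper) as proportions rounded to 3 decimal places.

SE₁ = √(p̂₁(1−p̂₁)/n₁) = √(0.6830·0.3170/633) = 0.01849; SE₂ = √(0.5190·0.4810/670) = 0.01930.
Independent samples: SE of the difference = √(SE₁² + SE₂²) = √(0.0003418801 + 0.00037249) = 0.02673.
z* for 99% confidence is 2.576, so the margin of error is 2.576 × 0.02673 = 0.06886.
Point estimate p̂₁ − p̂₂ = 0.6830 − 0.5190 = 0.1640.
0.1640 ± 0.06886 → (0.095, 0.233).

(0.095, 0.233)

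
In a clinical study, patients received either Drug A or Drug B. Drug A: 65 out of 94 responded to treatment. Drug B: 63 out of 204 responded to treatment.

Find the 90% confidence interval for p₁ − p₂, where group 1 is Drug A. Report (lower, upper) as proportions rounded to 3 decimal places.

(0.288, 0.477)

p̂₁ = 65/94 = 0.6915 and p̂₂ = 63/204 = 0.3088.
SE₁ = √(p̂₁(1−p̂₁)/n₁) = √(0.6915·0.3085/94) = 0.04764; SE₂ = √(0.3088·0.6912/204) = 0.03235.
Independent samples: SE of the difference = √(SE₁² + SE₂²) = √(0.0022695696 + 0.0010465225) = 0.05759.
z* for 90% confidence is 1.645, so the margin of error is 1.645 × 0.05759 = 0.09474.
Point estimate p̂₁ − p̂₂ = 0.6915 − 0.3088 = 0.3827.
0.3827 ± 0.09474 → (0.288, 0.477).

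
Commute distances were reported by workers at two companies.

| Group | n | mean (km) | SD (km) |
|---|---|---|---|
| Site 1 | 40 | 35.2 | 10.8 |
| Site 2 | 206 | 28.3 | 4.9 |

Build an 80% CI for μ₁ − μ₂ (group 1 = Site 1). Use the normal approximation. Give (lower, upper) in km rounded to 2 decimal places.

Per-group SEs: s₁/√n₁ = 10.8/√40 = 1.7076, s₂/√n₂ = 4.9/√206 = 0.3414.
Unpooled SE of the difference: √(2.91589776 + 0.11655396) = 1.7414.
Margin of error = z* · SE = 1.282 × 1.7414 = 2.2325.
x̄₁ − x̄₂ = 35.2 − 28.3 = 6.9000.
CI: 6.9000 ± 2.2325 = (4.67, 9.13).

(4.67, 9.13)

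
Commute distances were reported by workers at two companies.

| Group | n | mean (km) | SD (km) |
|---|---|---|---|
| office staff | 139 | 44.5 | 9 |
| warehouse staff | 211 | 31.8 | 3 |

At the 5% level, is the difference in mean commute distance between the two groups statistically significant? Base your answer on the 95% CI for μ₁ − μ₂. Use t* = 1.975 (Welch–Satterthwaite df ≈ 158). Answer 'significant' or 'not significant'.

Standard errors of each mean: 9/√139 = 0.7634 and 3/√211 = 0.2065.
SE(x̄₁ − x̄₂) = √(0.7634² + 0.2065²) = 0.7908 for independent samples with unequal variances.
With t* = 1.975, the margin is 1.975 × 0.7908 = 1.5618.
x̄₁ − x̄₂ = 44.5 − 31.8 = 12.7000; the interval is 12.7000 ± 1.5618 = (11.1382, 14.2618).
The interval (11.1382, 14.2618) does not contain 0, so the difference is significant.

significant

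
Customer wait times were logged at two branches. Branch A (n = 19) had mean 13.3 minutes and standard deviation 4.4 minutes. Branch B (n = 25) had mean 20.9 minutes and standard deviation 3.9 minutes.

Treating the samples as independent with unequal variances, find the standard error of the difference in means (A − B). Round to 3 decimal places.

Per-group SEs: s₁/√n₁ = 4.4/√19 = 1.0094, s₂/√n₂ = 3.9/√25 = 0.7800.
Unpooled SE of the difference: √(1.01888836 + 0.6084) = 1.2757.

1.276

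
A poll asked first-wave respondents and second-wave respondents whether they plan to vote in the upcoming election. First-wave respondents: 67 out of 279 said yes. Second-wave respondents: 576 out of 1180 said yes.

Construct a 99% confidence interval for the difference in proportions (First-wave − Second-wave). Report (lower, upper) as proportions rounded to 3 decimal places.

(-0.324, -0.172)

First, p̂₁ = 67/279 = 0.2401; p̂₂ = 576/1180 = 0.4881.
The two standard errors are √(0.2401×0.7599/279) = 0.02557 and √(0.4881×0.5119/1180) = 0.01455.
Because the samples are independent, SE_diff = √(0.02557² + 0.01455²) = 0.02942.
Using z* = 2.576 for 99%, ME = 2.576 × 0.02942 = 0.07579.
p̂₁ − p̂₂ = -0.2480; interval -0.2480 ± 0.07579 gives (-0.324, -0.172).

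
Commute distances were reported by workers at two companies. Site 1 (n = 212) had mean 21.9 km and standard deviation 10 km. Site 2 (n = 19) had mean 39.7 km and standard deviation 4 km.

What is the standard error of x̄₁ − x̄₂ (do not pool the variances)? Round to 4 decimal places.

Per-group SEs: s₁/√n₁ = 10/√212 = 0.6868, s₂/√n₂ = 4/√19 = 0.9177.
Unpooled SE of the difference: √(0.47169424 + 0.84217329) = 1.1462.

1.1462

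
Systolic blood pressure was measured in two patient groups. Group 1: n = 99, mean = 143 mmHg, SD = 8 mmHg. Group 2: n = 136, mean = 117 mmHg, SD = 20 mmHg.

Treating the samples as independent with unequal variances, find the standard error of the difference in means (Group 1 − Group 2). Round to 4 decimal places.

1.8941

Standard errors of each mean: 8/√99 = 0.8040 and 20/√136 = 1.7150.
SE(x̄₁ − x̄₂) = √(0.8040² + 1.7150²) = 1.8941 for independent samples with unequal variances.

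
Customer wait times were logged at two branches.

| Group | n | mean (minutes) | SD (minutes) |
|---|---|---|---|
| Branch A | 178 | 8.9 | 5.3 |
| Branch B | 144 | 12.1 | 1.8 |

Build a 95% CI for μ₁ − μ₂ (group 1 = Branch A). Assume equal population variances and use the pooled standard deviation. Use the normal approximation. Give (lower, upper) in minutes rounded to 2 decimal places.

Pooled variance s_p² = [177·5.3² + 143·1.8²] / (178+144−2) = 16.9852, so s_p = 4.1213.
SE_diff = s_p·√(1/n₁ + 1/n₂) = 4.1213·√(1/178 + 1/144) = 0.4619.
z* = 1.960; margin = 1.960 × 0.4619 = 0.9053.
Difference = 8.9 − 12.1 = -3.2000.
-3.2000 ± 0.9053 → (-4.11, -2.29).

(-4.11, -2.29)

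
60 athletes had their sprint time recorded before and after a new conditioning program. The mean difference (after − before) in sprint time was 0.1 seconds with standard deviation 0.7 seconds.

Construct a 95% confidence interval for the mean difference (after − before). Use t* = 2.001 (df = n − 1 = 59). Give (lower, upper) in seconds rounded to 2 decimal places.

This is a matched-pairs design, so SE = s_d/√n = 0.7/√60 = 0.0904.
Margin = 2.001 × 0.0904 = 0.1809; the interval is 0.1 ± 0.1809 = (-0.08, 0.28).

(-0.08, 0.28)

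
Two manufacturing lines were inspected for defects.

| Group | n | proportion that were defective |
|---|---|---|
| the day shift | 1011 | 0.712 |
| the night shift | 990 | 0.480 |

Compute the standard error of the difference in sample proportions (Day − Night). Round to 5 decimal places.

SE₁ = √(p̂₁(1−p̂₁)/n₁) = √(0.7120·0.2880/1011) = 0.01424; SE₂ = √(0.4800·0.5200/990) = 0.01588.
Independent samples: SE of the difference = √(SE₁² + SE₂²) = √(0.0002027776 + 0.0002521744) = 0.02133.

0.02133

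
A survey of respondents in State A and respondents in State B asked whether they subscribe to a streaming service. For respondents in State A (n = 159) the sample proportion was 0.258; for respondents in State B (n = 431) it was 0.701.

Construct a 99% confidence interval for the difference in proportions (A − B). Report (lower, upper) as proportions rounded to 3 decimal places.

Each SE is √(p̂(1−p̂)/n): √(0.2580·0.7420/159) = 0.03470 and √(0.7010·0.2990/431) = 0.02205.
SE(p̂₁ − p̂₂) = √(SE₁² + SE₂²) = √(0.00120409 + 0.0004862025) = 0.04111, since the two samples are independent.
At 99% confidence z* = 2.576; margin = 2.576 × 0.04111 = 0.10590.
The difference is 0.2580 − 0.7010 = -0.4430, so the interval is -0.4430 ± 0.10590 = (-0.549, -0.337).

(-0.549, -0.337)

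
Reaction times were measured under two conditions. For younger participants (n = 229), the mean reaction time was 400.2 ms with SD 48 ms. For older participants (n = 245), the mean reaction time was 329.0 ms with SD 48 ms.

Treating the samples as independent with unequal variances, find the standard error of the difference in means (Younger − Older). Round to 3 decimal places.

Standard errors of each mean: 48/√229 = 3.1719 and 48/√245 = 3.0666.
SE(x̄₁ − x̄₂) = √(3.1719² + 3.0666²) = 4.4119 for independent samples with unequal variances.

4.412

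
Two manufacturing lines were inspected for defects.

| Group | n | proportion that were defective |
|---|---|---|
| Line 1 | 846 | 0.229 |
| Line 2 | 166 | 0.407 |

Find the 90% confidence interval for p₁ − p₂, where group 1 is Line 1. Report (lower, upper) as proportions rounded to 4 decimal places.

Each SE is √(p̂(1−p̂)/n): √(0.2290·0.7710/846) = 0.01445 and √(0.4070·0.5930/166) = 0.03813.
SE(p̂₁ − p̂₂) = √(SE₁² + SE₂²) = √(0.0002088025 + 0.0014538969) = 0.04078, since the two samples are independent.
At 90% confidence z* = 1.645; margin = 1.645 × 0.04078 = 0.06708.
The difference is 0.2290 − 0.4070 = -0.1780, so the interval is -0.1780 ± 0.06708 = (-0.2451, -0.1109).

(-0.2451, -0.1109)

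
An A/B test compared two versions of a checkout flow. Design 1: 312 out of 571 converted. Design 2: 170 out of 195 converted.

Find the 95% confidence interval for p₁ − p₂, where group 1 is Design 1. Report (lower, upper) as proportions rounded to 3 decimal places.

(-0.388, -0.263)

p̂₁ = 312/571 = 0.5464 and p̂₂ = 170/195 = 0.8718.
SE₁ = √(p̂₁(1−p̂₁)/n₁) = √(0.5464·0.4536/571) = 0.02083; SE₂ = √(0.8718·0.1282/195) = 0.02394.
Independent samples: SE of the difference = √(SE₁² + SE₂²) = √(0.0004338889 + 0.0005731236) = 0.03173.
z* for 95% confidence is 1.960, so the margin of error is 1.960 × 0.03173 = 0.06219.
Point estimate p̂₁ − p̂₂ = 0.5464 − 0.8718 = -0.3254.
-0.3254 ± 0.06219 → (-0.388, -0.263).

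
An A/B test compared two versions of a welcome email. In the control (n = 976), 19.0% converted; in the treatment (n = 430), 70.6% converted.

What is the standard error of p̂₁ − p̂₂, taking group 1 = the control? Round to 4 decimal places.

SE₁ = √(p̂₁(1−p̂₁)/n₁) = √(0.1900·0.8100/976) = 0.01256; SE₂ = √(0.7060·0.2940/430) = 0.02197.
Independent samples: SE of the difference = √(SE₁² + SE₂²) = √(0.0001577536 + 0.0004826809) = 0.02531.

0.0253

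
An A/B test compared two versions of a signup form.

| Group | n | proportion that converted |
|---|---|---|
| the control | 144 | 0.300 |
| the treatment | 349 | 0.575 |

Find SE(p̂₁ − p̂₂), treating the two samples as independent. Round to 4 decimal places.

SE₁ = √(p̂₁(1−p̂₁)/n₁) = √(0.3000·0.7000/144) = 0.03819; SE₂ = √(0.5750·0.4250/349) = 0.02646.
Independent samples: SE of the difference = √(SE₁² + SE₂²) = √(0.0014584761 + 0.0007001316) = 0.04646.

0.0465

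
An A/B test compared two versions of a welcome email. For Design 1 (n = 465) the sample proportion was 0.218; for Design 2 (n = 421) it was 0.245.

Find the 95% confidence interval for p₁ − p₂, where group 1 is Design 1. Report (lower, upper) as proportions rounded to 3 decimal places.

(-0.083, 0.029)

SE₁ = √(p̂₁(1−p̂₁)/n₁) = √(0.2180·0.7820/465) = 0.01915; SE₂ = √(0.2450·0.7550/421) = 0.02096.
Independent samples: SE of the difference = √(SE₁² + SE₂²) = √(0.0003667225 + 0.0004393216) = 0.02839.
z* for 95% confidence is 1.960, so the margin of error is 1.960 × 0.02839 = 0.05564.
Point estimate p̂₁ − p̂₂ = 0.2180 − 0.2450 = -0.0270.
-0.0270 ± 0.05564 → (-0.083, 0.029).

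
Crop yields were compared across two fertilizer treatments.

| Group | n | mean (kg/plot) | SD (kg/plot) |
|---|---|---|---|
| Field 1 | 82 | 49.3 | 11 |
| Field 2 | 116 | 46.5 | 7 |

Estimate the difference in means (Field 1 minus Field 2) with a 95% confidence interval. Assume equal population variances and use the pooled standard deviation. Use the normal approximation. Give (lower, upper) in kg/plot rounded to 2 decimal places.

s_p = √[((n₁−1)s₁² + (n₂−1)s₂²)/(n₁+n₂−2)] = √[(81·11² + 115·7²)/196] = 8.8744.
SE = 8.8744·√(1/82 + 1/116) = 1.2804.
With z* = 1.960, margin = 1.960 × 1.2804 = 2.5096.
x̄₁ − x̄₂ = 49.3 − 46.5 = 2.8000; interval 2.8000 ± 2.5096 = (0.29, 5.31).

(0.29, 5.31)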